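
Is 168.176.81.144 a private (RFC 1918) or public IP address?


RFC 1918 private ranges:
  10.0.0.0/8 (10.0.0.0 - 10.255.255.255)
  172.16.0.0/12 (172.16.0.0 - 172.31.255.255)
  192.168.0.0/16 (192.168.0.0 - 192.168.255.255)
Public (not in any RFC 1918 range)


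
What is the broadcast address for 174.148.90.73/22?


Network: 174.148.88.0/22
Host bits = 10
Set all host bits to 1:
Broadcast: 174.148.91.255


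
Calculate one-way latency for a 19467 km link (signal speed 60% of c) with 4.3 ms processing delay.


Speed = 0.6 * 3e5 km/s = 180000 km/s
Propagation delay = 19467 / 180000 = 0.1081 s = 108.15 ms
Processing delay = 4.3 ms
Total one-way latency = 112.45 ms


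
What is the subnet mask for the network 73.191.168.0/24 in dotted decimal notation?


/24 means 24 network bits, 8 host bits
Binary: 11111111111111111111111100000000
Mask: 255.255.255.0


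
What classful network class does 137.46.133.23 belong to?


First octet: 137
Binary: 10001001
10xxxxxx -> Class B (128-191)
Class B, default mask 255.255.0.0 (/16)


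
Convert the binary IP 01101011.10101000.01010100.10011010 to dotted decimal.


01101011 = 107
10101000 = 168
01010100 = 84
10011010 = 154
IP: 107.168.84.154


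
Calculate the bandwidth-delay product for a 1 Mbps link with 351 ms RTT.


BDP = bandwidth * RTT
= 1 Mbps * 351 ms
= 1 * 1e6 * 351 / 1000 bits
= 351000 bits
= 43875 bytes
= 42.8467 KB
BDP = 351000 bits (43875 bytes)


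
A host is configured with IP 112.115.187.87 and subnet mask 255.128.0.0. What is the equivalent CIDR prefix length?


Binary: 11111111.10000000.00000000.00000000
Count leading 1s
Prefix: /9


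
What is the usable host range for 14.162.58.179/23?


Network: 14.162.58.0
Broadcast: 14.162.59.255
First usable = network + 1
Last usable = broadcast - 1
Range: 14.162.58.1 to 14.162.59.254


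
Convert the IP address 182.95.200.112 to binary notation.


182 = 10110110
95 = 01011111
200 = 11001000
112 = 01110000
Binary: 10110110.01011111.11001000.01110000


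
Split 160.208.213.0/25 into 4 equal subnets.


New prefix = 25 + 2 = 27
Each subnet has 32 addresses
  160.208.213.0/27
  160.208.213.32/27
  160.208.213.64/27
  160.208.213.96/27
Subnets: 160.208.213.0/27, 160.208.213.32/27, 160.208.213.64/27, 160.208.213.96/27


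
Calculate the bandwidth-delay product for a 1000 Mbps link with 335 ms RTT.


BDP = bandwidth * RTT
= 1000 Mbps * 335 ms
= 1000 * 1e6 * 335 / 1000 bits
= 335000000 bits
= 41875000 bytes
= 40893.5547 KB
BDP = 335000000 bits (41875000 bytes)


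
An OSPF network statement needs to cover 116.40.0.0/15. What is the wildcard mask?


Subnet mask: 255.254.0.0
Wildcard = 255.255.255.255 - subnet mask
255 - 255 = 0
255 - 254 = 1
255 - 0 = 255
255 - 0 = 255
Wildcard: 0.1.255.255


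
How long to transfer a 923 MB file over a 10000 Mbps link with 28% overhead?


Effective throughput = 10000 * (1 - 28/100) = 7200 Mbps
File size in Mb = 923 * 8 = 7384 Mb
Time = 7384 / 7200
Time = 1.0256 seconds


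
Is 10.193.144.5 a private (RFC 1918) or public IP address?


RFC 1918 private ranges:
  10.0.0.0/8 (10.0.0.0 - 10.255.255.255)
  172.16.0.0/12 (172.16.0.0 - 172.31.255.255)
  192.168.0.0/16 (192.168.0.0 - 192.168.255.255)
Private (in 10.0.0.0/8)


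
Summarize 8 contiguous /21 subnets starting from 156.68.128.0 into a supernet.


Original prefix: /21
Number of subnets: 8 = 2^3
New prefix = 21 - 3 = 18
Supernet: 156.68.128.0/18


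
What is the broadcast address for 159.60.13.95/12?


Network: 159.48.0.0/12
Host bits = 20
Set all host bits to 1:
Broadcast: 159.63.255.255


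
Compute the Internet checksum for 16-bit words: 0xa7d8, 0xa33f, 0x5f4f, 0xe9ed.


Sum all words (with carry folding):
+ 0xa7d8 = 0xa7d8
+ 0xa33f = 0x4b18
+ 0x5f4f = 0xaa67
+ 0xe9ed = 0x9455
One's complement: ~0x9455
Checksum = 0x6baa


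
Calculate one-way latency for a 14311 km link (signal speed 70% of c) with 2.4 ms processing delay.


Speed = 0.7 * 3e5 km/s = 210000 km/s
Propagation delay = 14311 / 210000 = 0.0681 s = 68.1476 ms
Processing delay = 2.4 ms
Total one-way latency = 70.5476 ms


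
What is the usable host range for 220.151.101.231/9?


Network: 220.128.0.0
Broadcast: 220.255.255.255
First usable = network + 1
Last usable = broadcast - 1
Range: 220.128.0.1 to 220.255.255.254


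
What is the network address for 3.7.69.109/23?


IP:   00000011.00000111.01000101.01101101
Mask: 11111111.11111111.11111110.00000000
AND operation:
Net:  00000011.00000111.01000100.00000000
Network: 3.7.68.0/23


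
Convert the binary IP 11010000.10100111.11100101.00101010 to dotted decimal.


11010000 = 208
10100111 = 167
11100101 = 229
00101010 = 42
IP: 208.167.229.42


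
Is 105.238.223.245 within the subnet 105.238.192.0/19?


Subnet network: 105.238.192.0
Test IP AND mask: 105.238.192.0
Yes, 105.238.223.245 is in 105.238.192.0/19


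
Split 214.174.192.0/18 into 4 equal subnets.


New prefix = 18 + 2 = 20
Each subnet has 4096 addresses
  214.174.192.0/20
  214.174.208.0/20
  214.174.224.0/20
  214.174.240.0/20
Subnets: 214.174.192.0/20, 214.174.208.0/20, 214.174.224.0/20, 214.174.240.0/20


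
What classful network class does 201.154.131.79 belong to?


First octet: 201
Binary: 11001001
110xxxxx -> Class C (192-223)
Class C, default mask 255.255.255.0 (/24)


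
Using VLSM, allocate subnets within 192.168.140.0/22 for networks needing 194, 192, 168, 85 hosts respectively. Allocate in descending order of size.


194 hosts -> /24 (254 usable): 192.168.140.0/24
192 hosts -> /24 (254 usable): 192.168.141.0/24
168 hosts -> /24 (254 usable): 192.168.142.0/24
85 hosts -> /25 (126 usable): 192.168.143.0/25
Allocation: 192.168.140.0/24 (194 hosts, 254 usable); 192.168.141.0/24 (192 hosts, 254 usable); 192.168.142.0/24 (168 hosts, 254 usable); 192.168.143.0/25 (85 hosts, 126 usable)


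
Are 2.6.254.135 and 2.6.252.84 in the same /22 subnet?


Mask: 255.255.252.0
2.6.254.135 AND mask = 2.6.252.0
2.6.252.84 AND mask = 2.6.252.0
Yes, same subnet (2.6.252.0)


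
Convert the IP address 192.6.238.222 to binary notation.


192 = 11000000
6 = 00000110
238 = 11101110
222 = 11011110
Binary: 11000000.00000110.11101110.11011110


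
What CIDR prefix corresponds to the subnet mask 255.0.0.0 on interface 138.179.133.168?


Binary: 11111111.00000000.00000000.00000000
Count leading 1s
Prefix: /8


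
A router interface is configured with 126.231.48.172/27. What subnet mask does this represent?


/27 means 27 network bits, 5 host bits
Binary: 11111111111111111111111111100000
Mask: 255.255.255.224


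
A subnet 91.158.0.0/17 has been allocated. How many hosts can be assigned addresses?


Host bits = 32 - 17 = 15
Total addresses = 2^15 = 32768
Usable = total - 2 (network and broadcast)
Usable hosts: 32766


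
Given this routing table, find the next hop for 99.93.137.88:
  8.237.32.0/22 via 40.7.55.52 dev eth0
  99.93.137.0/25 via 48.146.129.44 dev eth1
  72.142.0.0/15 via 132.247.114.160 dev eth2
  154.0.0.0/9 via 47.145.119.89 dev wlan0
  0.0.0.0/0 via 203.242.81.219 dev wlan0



Longest prefix match for 99.93.137.88:
  /22 8.237.32.0: no
  /25 99.93.137.0: MATCH
  /15 72.142.0.0: no
  /9 154.0.0.0: no
  /0 0.0.0.0: MATCH
Selected: next-hop 48.146.129.44 via eth1 (matched /25)


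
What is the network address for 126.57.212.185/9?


IP:   01111110.00111001.11010100.10111001
Mask: 11111111.10000000.00000000.00000000
AND operation:
Net:  01111110.00000000.00000000.00000000
Network: 126.0.0.0/9


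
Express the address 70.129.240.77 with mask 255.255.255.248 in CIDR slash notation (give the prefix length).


Binary: 11111111.11111111.11111111.11111000
Count leading 1s
Prefix: /29


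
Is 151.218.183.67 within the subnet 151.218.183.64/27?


Subnet network: 151.218.183.64
Test IP AND mask: 151.218.183.64
Yes, 151.218.183.67 is in 151.218.183.64/27


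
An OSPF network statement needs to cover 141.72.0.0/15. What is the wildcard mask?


Subnet mask: 255.254.0.0
Wildcard = 255.255.255.255 - subnet mask
255 - 255 = 0
255 - 254 = 1
255 - 0 = 255
255 - 0 = 255
Wildcard: 0.1.255.255


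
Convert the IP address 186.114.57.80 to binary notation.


186 = 10111010
114 = 01110010
57 = 00111001
80 = 01010000
Binary: 10111010.01110010.00111001.01010000


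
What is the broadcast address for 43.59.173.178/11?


Network: 43.32.0.0/11
Host bits = 21
Set all host bits to 1:
Broadcast: 43.63.255.255


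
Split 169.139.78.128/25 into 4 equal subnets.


New prefix = 25 + 2 = 27
Each subnet has 32 addresses
  169.139.78.128/27
  169.139.78.160/27
  169.139.78.192/27
  169.139.78.224/27
Subnets: 169.139.78.128/27, 169.139.78.160/27, 169.139.78.192/27, 169.139.78.224/27


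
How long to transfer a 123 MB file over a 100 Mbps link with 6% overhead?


Effective throughput = 100 * (1 - 6/100) = 94 Mbps
File size in Mb = 123 * 8 = 984 Mb
Time = 984 / 94
Time = 10.4681 seconds


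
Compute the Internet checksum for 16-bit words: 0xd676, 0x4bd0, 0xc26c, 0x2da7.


Sum all words (with carry folding):
+ 0xd676 = 0xd676
+ 0x4bd0 = 0x2247
+ 0xc26c = 0xe4b3
+ 0x2da7 = 0x125b
One's complement: ~0x125b
Checksum = 0xeda4


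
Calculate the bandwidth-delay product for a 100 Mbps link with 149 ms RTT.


BDP = bandwidth * RTT
= 100 Mbps * 149 ms
= 100 * 1e6 * 149 / 1000 bits
= 14900000 bits
= 1862500 bytes
= 1818.8477 KB
BDP = 14900000 bits (1862500 bytes)


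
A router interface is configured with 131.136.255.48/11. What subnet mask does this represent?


/11 means 11 network bits, 21 host bits
Binary: 11111111111000000000000000000000
Mask: 255.224.0.0


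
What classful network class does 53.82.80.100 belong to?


First octet: 53
Binary: 00110101
0xxxxxxx -> Class A (1-126)
Class A, default mask 255.0.0.0 (/8)


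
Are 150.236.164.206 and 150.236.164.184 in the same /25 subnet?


Mask: 255.255.255.128
150.236.164.206 AND mask = 150.236.164.128
150.236.164.184 AND mask = 150.236.164.128
Yes, same subnet (150.236.164.128)


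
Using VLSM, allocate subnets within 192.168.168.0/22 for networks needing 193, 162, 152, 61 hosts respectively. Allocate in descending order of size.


193 hosts -> /24 (254 usable): 192.168.168.0/24
162 hosts -> /24 (254 usable): 192.168.169.0/24
152 hosts -> /24 (254 usable): 192.168.170.0/24
61 hosts -> /26 (62 usable): 192.168.171.0/26
Allocation: 192.168.168.0/24 (193 hosts, 254 usable); 192.168.169.0/24 (162 hosts, 254 usable); 192.168.170.0/24 (152 hosts, 254 usable); 192.168.171.0/26 (61 hosts, 62 usable)


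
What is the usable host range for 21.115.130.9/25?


Network: 21.115.130.0
Broadcast: 21.115.130.127
First usable = network + 1
Last usable = broadcast - 1
Range: 21.115.130.1 to 21.115.130.126


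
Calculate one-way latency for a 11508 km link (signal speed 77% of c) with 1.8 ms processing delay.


Speed = 0.77 * 3e5 km/s = 231000 km/s
Propagation delay = 11508 / 231000 = 0.0498 s = 49.8182 ms
Processing delay = 1.8 ms
Total one-way latency = 51.6182 ms


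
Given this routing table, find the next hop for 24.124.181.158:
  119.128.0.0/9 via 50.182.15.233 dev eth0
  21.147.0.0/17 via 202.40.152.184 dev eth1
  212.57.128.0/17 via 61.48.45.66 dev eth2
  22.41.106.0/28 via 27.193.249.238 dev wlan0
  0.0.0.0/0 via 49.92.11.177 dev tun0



Longest prefix match for 24.124.181.158:
  /9 119.128.0.0: no
  /17 21.147.0.0: no
  /17 212.57.128.0: no
  /28 22.41.106.0: no
  /0 0.0.0.0: MATCH
Selected: next-hop 49.92.11.177 via tun0 (matched /0)


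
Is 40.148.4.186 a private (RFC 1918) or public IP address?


RFC 1918 private ranges:
  10.0.0.0/8 (10.0.0.0 - 10.255.255.255)
  172.16.0.0/12 (172.16.0.0 - 172.31.255.255)
  192.168.0.0/16 (192.168.0.0 - 192.168.255.255)
Public (not in any RFC 1918 range)


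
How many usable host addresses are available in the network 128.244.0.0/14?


Host bits = 32 - 14 = 18
Total addresses = 2^18 = 262144
Usable = total - 2 (network and broadcast)
Usable hosts: 262142


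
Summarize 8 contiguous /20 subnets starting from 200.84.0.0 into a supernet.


Original prefix: /20
Number of subnets: 8 = 2^3
New prefix = 20 - 3 = 17
Supernet: 200.84.0.0/17


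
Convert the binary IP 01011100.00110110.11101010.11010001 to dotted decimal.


01011100 = 92
00110110 = 54
11101010 = 234
11010001 = 209
IP: 92.54.234.209


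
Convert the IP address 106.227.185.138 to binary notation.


106 = 01101010
227 = 11100011
185 = 10111001
138 = 10001010
Binary: 01101010.11100011.10111001.10001010


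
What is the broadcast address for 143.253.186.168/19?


Network: 143.253.160.0/19
Host bits = 13
Set all host bits to 1:
Broadcast: 143.253.191.255


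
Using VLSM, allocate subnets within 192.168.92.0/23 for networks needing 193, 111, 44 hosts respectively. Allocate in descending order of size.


193 hosts -> /24 (254 usable): 192.168.92.0/24
111 hosts -> /25 (126 usable): 192.168.93.0/25
44 hosts -> /26 (62 usable): 192.168.93.128/26
Allocation: 192.168.92.0/24 (193 hosts, 254 usable); 192.168.93.0/25 (111 hosts, 126 usable); 192.168.93.128/26 (44 hosts, 62 usable)


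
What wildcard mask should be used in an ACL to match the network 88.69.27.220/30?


Subnet mask: 255.255.255.252
Wildcard = 255.255.255.255 - subnet mask
255 - 255 = 0
255 - 255 = 0
255 - 255 = 0
255 - 252 = 3
Wildcard: 0.0.0.3


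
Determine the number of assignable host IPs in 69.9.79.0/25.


Host bits = 32 - 25 = 7
Total addresses = 2^7 = 128
Usable = total - 2 (network and broadcast)
Usable hosts: 126


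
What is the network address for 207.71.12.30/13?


IP:   11001111.01000111.00001100.00011110
Mask: 11111111.11111000.00000000.00000000
AND operation:
Net:  11001111.01000000.00000000.00000000
Network: 207.64.0.0/13


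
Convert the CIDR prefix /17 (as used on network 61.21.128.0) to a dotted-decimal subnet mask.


/17 means 17 network bits, 15 host bits
Binary: 11111111111111111000000000000000
Mask: 255.255.128.0


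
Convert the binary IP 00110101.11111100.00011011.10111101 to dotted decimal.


00110101 = 53
11111100 = 252
00011011 = 27
10111101 = 189
IP: 53.252.27.189


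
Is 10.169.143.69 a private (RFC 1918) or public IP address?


RFC 1918 private ranges:
  10.0.0.0/8 (10.0.0.0 - 10.255.255.255)
  172.16.0.0/12 (172.16.0.0 - 172.31.255.255)
  192.168.0.0/16 (192.168.0.0 - 192.168.255.255)
Private (in 10.0.0.0/8)


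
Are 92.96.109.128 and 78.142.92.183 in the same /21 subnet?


Mask: 255.255.248.0
92.96.109.128 AND mask = 92.96.104.0
78.142.92.183 AND mask = 78.142.88.0
No, different subnets (92.96.104.0 vs 78.142.88.0)


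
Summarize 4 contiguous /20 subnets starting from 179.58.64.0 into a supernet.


Original prefix: /20
Number of subnets: 4 = 2^2
New prefix = 20 - 2 = 18
Supernet: 179.58.64.0/18


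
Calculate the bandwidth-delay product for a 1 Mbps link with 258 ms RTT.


BDP = bandwidth * RTT
= 1 Mbps * 258 ms
= 1 * 1e6 * 258 / 1000 bits
= 258000 bits
= 32250 bytes
= 31.4941 KB
BDP = 258000 bits (32250 bytes)


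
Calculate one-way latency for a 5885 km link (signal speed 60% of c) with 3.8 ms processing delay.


Speed = 0.6 * 3e5 km/s = 180000 km/s
Propagation delay = 5885 / 180000 = 0.0327 s = 32.6944 ms
Processing delay = 3.8 ms
Total one-way latency = 36.4944 ms


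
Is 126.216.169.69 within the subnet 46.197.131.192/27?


Subnet network: 46.197.131.192
Test IP AND mask: 126.216.169.64
No, 126.216.169.69 is not in 46.197.131.192/27


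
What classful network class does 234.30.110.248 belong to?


First octet: 234
Binary: 11101010
1110xxxx -> Class D (224-239)
Class D (multicast), default mask N/A


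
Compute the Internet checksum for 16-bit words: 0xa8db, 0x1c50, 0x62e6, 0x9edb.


Sum all words (with carry folding):
+ 0xa8db = 0xa8db
+ 0x1c50 = 0xc52b
+ 0x62e6 = 0x2812
+ 0x9edb = 0xc6ed
One's complement: ~0xc6ed
Checksum = 0x3912


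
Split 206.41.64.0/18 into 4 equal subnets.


New prefix = 18 + 2 = 20
Each subnet has 4096 addresses
  206.41.64.0/20
  206.41.80.0/20
  206.41.96.0/20
  206.41.112.0/20
Subnets: 206.41.64.0/20, 206.41.80.0/20, 206.41.96.0/20, 206.41.112.0/20


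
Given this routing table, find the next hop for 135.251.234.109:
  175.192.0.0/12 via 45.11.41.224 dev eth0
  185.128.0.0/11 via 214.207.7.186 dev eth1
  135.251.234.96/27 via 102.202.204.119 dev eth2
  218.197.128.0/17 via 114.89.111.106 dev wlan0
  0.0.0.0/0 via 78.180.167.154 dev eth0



Longest prefix match for 135.251.234.109:
  /12 175.192.0.0: no
  /11 185.128.0.0: no
  /27 135.251.234.96: MATCH
  /17 218.197.128.0: no
  /0 0.0.0.0: MATCH
Selected: next-hop 102.202.204.119 via eth2 (matched /27)


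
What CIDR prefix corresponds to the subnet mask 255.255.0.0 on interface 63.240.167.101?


Binary: 11111111.11111111.00000000.00000000
Count leading 1s
Prefix: /16


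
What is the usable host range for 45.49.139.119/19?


Network: 45.49.128.0
Broadcast: 45.49.159.255
First usable = network + 1
Last usable = broadcast - 1
Range: 45.49.128.1 to 45.49.159.254


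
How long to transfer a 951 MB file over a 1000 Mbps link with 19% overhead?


Effective throughput = 1000 * (1 - 19/100) = 810 Mbps
File size in Mb = 951 * 8 = 7608 Mb
Time = 7608 / 810
Time = 9.3926 seconds


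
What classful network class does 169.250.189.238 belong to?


First octet: 169
Binary: 10101001
10xxxxxx -> Class B (128-191)
Class B, default mask 255.255.0.0 (/16)


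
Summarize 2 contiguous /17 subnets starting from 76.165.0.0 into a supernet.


Original prefix: /17
Number of subnets: 2 = 2^1
New prefix = 17 - 1 = 16
Supernet: 76.165.0.0/16


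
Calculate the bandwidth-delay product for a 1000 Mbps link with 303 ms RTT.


BDP = bandwidth * RTT
= 1000 Mbps * 303 ms
= 1000 * 1e6 * 303 / 1000 bits
= 303000000 bits
= 37875000 bytes
= 36987.3047 KB
BDP = 303000000 bits (37875000 bytes)


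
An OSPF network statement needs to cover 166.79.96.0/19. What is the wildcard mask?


Subnet mask: 255.255.224.0
Wildcard = 255.255.255.255 - subnet mask
255 - 255 = 0
255 - 255 = 0
255 - 224 = 31
255 - 0 = 255
Wildcard: 0.0.31.255


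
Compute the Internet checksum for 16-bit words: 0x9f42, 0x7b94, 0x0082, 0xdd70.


Sum all words (with carry folding):
+ 0x9f42 = 0x9f42
+ 0x7b94 = 0x1ad7
+ 0x0082 = 0x1b59
+ 0xdd70 = 0xf8c9
One's complement: ~0xf8c9
Checksum = 0x0736


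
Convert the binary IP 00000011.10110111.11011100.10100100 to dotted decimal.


00000011 = 3
10110111 = 183
11011100 = 220
10100100 = 164
IP: 3.183.220.164


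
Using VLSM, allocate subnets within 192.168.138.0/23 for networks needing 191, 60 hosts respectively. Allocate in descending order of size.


191 hosts -> /24 (254 usable): 192.168.138.0/24
60 hosts -> /26 (62 usable): 192.168.139.0/26
Allocation: 192.168.138.0/24 (191 hosts, 254 usable); 192.168.139.0/26 (60 hosts, 62 usable)


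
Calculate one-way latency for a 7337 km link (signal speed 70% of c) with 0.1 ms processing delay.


Speed = 0.7 * 3e5 km/s = 210000 km/s
Propagation delay = 7337 / 210000 = 0.0349 s = 34.9381 ms
Processing delay = 0.1 ms
Total one-way latency = 35.0381 ms


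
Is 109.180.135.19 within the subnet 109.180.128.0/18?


Subnet network: 109.180.128.0
Test IP AND mask: 109.180.128.0
Yes, 109.180.135.19 is in 109.180.128.0/18


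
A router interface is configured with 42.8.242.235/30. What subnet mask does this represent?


/30 means 30 network bits, 2 host bits
Binary: 11111111111111111111111111111100
Mask: 255.255.255.252


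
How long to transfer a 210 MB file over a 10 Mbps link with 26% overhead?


Effective throughput = 10 * (1 - 26/100) = 7.4 Mbps
File size in Mb = 210 * 8 = 1680 Mb
Time = 1680 / 7.4
Time = 227.027 seconds


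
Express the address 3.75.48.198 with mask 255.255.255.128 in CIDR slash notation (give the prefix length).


Binary: 11111111.11111111.11111111.10000000
Count leading 1s
Prefix: /25


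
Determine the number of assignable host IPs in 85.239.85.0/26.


Host bits = 32 - 26 = 6
Total addresses = 2^6 = 64
Usable = total - 2 (network and broadcast)
Usable hosts: 62


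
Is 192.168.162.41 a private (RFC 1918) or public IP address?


RFC 1918 private ranges:
  10.0.0.0/8 (10.0.0.0 - 10.255.255.255)
  172.16.0.0/12 (172.16.0.0 - 172.31.255.255)
  192.168.0.0/16 (192.168.0.0 - 192.168.255.255)
Private (in 192.168.0.0/16)


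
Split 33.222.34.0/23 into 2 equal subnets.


New prefix = 23 + 1 = 24
Each subnet has 256 addresses
  33.222.34.0/24
  33.222.35.0/24
Subnets: 33.222.34.0/24, 33.222.35.0/24


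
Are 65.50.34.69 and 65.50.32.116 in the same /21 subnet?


Mask: 255.255.248.0
65.50.34.69 AND mask = 65.50.32.0
65.50.32.116 AND mask = 65.50.32.0
Yes, same subnet (65.50.32.0)


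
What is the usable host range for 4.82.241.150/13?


Network: 4.80.0.0
Broadcast: 4.87.255.255
First usable = network + 1
Last usable = broadcast - 1
Range: 4.80.0.1 to 4.87.255.254


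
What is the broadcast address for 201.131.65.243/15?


Network: 201.130.0.0/15
Host bits = 17
Set all host bits to 1:
Broadcast: 201.131.255.255


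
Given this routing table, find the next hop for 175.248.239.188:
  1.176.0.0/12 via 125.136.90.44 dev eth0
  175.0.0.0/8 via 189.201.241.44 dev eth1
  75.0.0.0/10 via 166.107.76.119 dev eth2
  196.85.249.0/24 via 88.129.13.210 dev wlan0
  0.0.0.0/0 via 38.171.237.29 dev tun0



Longest prefix match for 175.248.239.188:
  /12 1.176.0.0: no
  /8 175.0.0.0: MATCH
  /10 75.0.0.0: no
  /24 196.85.249.0: no
  /0 0.0.0.0: MATCH
Selected: next-hop 189.201.241.44 via eth1 (matched /8)


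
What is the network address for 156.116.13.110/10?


IP:   10011100.01110100.00001101.01101110
Mask: 11111111.11000000.00000000.00000000
AND operation:
Net:  10011100.01000000.00000000.00000000
Network: 156.64.0.0/10


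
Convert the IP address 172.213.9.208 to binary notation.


172 = 10101100
213 = 11010101
9 = 00001001
208 = 11010000
Binary: 10101100.11010101.00001001.11010000


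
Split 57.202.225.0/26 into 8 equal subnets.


New prefix = 26 + 3 = 29
Each subnet has 8 addresses
  57.202.225.0/29
  57.202.225.8/29
  57.202.225.16/29
  57.202.225.24/29
  57.202.225.32/29
  57.202.225.40/29
  57.202.225.48/29
  57.202.225.56/29
Subnets: 57.202.225.0/29, 57.202.225.8/29, 57.202.225.16/29, 57.202.225.24/29, 57.202.225.32/29, 57.202.225.40/29, 57.202.225.48/29, 57.202.225.56/29


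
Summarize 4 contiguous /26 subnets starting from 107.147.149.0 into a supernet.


Original prefix: /26
Number of subnets: 4 = 2^2
New prefix = 26 - 2 = 24
Supernet: 107.147.149.0/24


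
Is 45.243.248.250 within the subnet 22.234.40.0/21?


Subnet network: 22.234.40.0
Test IP AND mask: 45.243.248.0
No, 45.243.248.250 is not in 22.234.40.0/21


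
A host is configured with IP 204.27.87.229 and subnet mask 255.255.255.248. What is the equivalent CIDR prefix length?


Binary: 11111111.11111111.11111111.11111000
Count leading 1s
Prefix: /29


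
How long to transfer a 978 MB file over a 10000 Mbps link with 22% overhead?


Effective throughput = 10000 * (1 - 22/100) = 7800 Mbps
File size in Mb = 978 * 8 = 7824 Mb
Time = 7824 / 7800
Time = 1.0031 seconds


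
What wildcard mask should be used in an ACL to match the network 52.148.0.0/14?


Subnet mask: 255.252.0.0
Wildcard = 255.255.255.255 - subnet mask
255 - 255 = 0
255 - 252 = 3
255 - 0 = 255
255 - 0 = 255
Wildcard: 0.3.255.255


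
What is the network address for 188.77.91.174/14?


IP:   10111100.01001101.01011011.10101110
Mask: 11111111.11111100.00000000.00000000
AND operation:
Net:  10111100.01001100.00000000.00000000
Network: 188.76.0.0/14


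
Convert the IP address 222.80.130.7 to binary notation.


222 = 11011110
80 = 01010000
130 = 10000010
7 = 00000111
Binary: 11011110.01010000.10000010.00000111


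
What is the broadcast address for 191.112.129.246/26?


Network: 191.112.129.192/26
Host bits = 6
Set all host bits to 1:
Broadcast: 191.112.129.255


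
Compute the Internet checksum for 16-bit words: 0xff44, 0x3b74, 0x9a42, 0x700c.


Sum all words (with carry folding):
+ 0xff44 = 0xff44
+ 0x3b74 = 0x3ab9
+ 0x9a42 = 0xd4fb
+ 0x700c = 0x4508
One's complement: ~0x4508
Checksum = 0xbaf7


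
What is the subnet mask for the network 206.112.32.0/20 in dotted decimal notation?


/20 means 20 network bits, 12 host bits
Binary: 11111111111111111111000000000000
Mask: 255.255.240.0


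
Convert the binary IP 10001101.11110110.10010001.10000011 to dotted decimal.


10001101 = 141
11110110 = 246
10010001 = 145
10000011 = 131
IP: 141.246.145.131


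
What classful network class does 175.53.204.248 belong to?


First octet: 175
Binary: 10101111
10xxxxxx -> Class B (128-191)
Class B, default mask 255.255.0.0 (/16)


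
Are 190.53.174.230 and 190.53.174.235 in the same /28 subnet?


Mask: 255.255.255.240
190.53.174.230 AND mask = 190.53.174.224
190.53.174.235 AND mask = 190.53.174.224
Yes, same subnet (190.53.174.224)


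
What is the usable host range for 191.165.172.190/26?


Network: 191.165.172.128
Broadcast: 191.165.172.191
First usable = network + 1
Last usable = broadcast - 1
Range: 191.165.172.129 to 191.165.172.190


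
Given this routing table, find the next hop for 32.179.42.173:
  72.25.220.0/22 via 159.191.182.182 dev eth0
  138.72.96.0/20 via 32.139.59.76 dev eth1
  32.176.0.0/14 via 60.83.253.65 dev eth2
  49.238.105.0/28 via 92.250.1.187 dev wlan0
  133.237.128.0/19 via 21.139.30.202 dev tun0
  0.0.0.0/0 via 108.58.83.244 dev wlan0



Longest prefix match for 32.179.42.173:
  /22 72.25.220.0: no
  /20 138.72.96.0: no
  /14 32.176.0.0: MATCH
  /28 49.238.105.0: no
  /19 133.237.128.0: no
  /0 0.0.0.0: MATCH
Selected: next-hop 60.83.253.65 via eth2 (matched /14)


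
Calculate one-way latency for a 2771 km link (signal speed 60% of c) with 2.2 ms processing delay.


Speed = 0.6 * 3e5 km/s = 180000 km/s
Propagation delay = 2771 / 180000 = 0.0154 s = 15.3944 ms
Processing delay = 2.2 ms
Total one-way latency = 17.5944 ms


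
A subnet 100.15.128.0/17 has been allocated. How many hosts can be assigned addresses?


Host bits = 32 - 17 = 15
Total addresses = 2^15 = 32768
Usable = total - 2 (network and broadcast)
Usable hosts: 32766


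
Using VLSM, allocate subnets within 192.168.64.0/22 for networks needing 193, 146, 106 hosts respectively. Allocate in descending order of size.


193 hosts -> /24 (254 usable): 192.168.64.0/24
146 hosts -> /24 (254 usable): 192.168.65.0/24
106 hosts -> /25 (126 usable): 192.168.66.0/25
Allocation: 192.168.64.0/24 (193 hosts, 254 usable); 192.168.65.0/24 (146 hosts, 254 usable); 192.168.66.0/25 (106 hosts, 126 usable)


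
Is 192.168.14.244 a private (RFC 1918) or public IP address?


RFC 1918 private ranges:
  10.0.0.0/8 (10.0.0.0 - 10.255.255.255)
  172.16.0.0/12 (172.16.0.0 - 172.31.255.255)
  192.168.0.0/16 (192.168.0.0 - 192.168.255.255)
Private (in 192.168.0.0/16)


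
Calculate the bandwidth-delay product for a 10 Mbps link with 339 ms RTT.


BDP = bandwidth * RTT
= 10 Mbps * 339 ms
= 10 * 1e6 * 339 / 1000 bits
= 3390000 bits
= 423750 bytes
= 413.8184 KB
BDP = 3390000 bits (423750 bytes)


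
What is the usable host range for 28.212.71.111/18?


Network: 28.212.64.0
Broadcast: 28.212.127.255
First usable = network + 1
Last usable = broadcast - 1
Range: 28.212.64.1 to 28.212.127.254


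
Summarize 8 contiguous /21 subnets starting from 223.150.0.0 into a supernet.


Original prefix: /21
Number of subnets: 8 = 2^3
New prefix = 21 - 3 = 18
Supernet: 223.150.0.0/18


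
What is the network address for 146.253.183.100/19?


IP:   10010010.11111101.10110111.01100100
Mask: 11111111.11111111.11100000.00000000
AND operation:
Net:  10010010.11111101.10100000.00000000
Network: 146.253.160.0/19


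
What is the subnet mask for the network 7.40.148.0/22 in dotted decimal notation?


/22 means 22 network bits, 10 host bits
Binary: 11111111111111111111110000000000
Mask: 255.255.252.0


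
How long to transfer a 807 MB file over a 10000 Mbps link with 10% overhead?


Effective throughput = 10000 * (1 - 10/100) = 9000 Mbps
File size in Mb = 807 * 8 = 6456 Mb
Time = 6456 / 9000
Time = 0.7173 seconds


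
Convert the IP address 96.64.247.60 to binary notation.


96 = 01100000
64 = 01000000
247 = 11110111
60 = 00111100
Binary: 01100000.01000000.11110111.00111100


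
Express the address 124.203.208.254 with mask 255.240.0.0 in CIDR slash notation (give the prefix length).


Binary: 11111111.11110000.00000000.00000000
Count leading 1s
Prefix: /12


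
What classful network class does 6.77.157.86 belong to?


First octet: 6
Binary: 00000110
0xxxxxxx -> Class A (1-126)
Class A, default mask 255.0.0.0 (/8)


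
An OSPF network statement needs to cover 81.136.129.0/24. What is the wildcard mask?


Subnet mask: 255.255.255.0
Wildcard = 255.255.255.255 - subnet mask
255 - 255 = 0
255 - 255 = 0
255 - 255 = 0
255 - 0 = 255
Wildcard: 0.0.0.255


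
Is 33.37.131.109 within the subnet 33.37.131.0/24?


Subnet network: 33.37.131.0
Test IP AND mask: 33.37.131.0
Yes, 33.37.131.109 is in 33.37.131.0/24


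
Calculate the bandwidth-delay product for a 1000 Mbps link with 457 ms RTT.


BDP = bandwidth * RTT
= 1000 Mbps * 457 ms
= 1000 * 1e6 * 457 / 1000 bits
= 457000000 bits
= 57125000 bytes
= 55786.1328 KB
BDP = 457000000 bits (57125000 bytes)


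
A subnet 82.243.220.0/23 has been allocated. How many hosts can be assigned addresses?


Host bits = 32 - 23 = 9
Total addresses = 2^9 = 512
Usable = total - 2 (network and broadcast)
Usable hosts: 510


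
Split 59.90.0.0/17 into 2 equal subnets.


New prefix = 17 + 1 = 18
Each subnet has 16384 addresses
  59.90.0.0/18
  59.90.64.0/18
Subnets: 59.90.0.0/18, 59.90.64.0/18


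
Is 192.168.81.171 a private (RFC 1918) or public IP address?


RFC 1918 private ranges:
  10.0.0.0/8 (10.0.0.0 - 10.255.255.255)
  172.16.0.0/12 (172.16.0.0 - 172.31.255.255)
  192.168.0.0/16 (192.168.0.0 - 192.168.255.255)
Private (in 192.168.0.0/16)


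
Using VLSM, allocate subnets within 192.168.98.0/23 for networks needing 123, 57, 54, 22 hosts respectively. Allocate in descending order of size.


123 hosts -> /25 (126 usable): 192.168.98.0/25
57 hosts -> /26 (62 usable): 192.168.98.128/26
54 hosts -> /26 (62 usable): 192.168.98.192/26
22 hosts -> /27 (30 usable): 192.168.99.0/27
Allocation: 192.168.98.0/25 (123 hosts, 126 usable); 192.168.98.128/26 (57 hosts, 62 usable); 192.168.98.192/26 (54 hosts, 62 usable); 192.168.99.0/27 (22 hosts, 30 usable)


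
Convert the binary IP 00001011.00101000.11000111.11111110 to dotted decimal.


00001011 = 11
00101000 = 40
11000111 = 199
11111110 = 254
IP: 11.40.199.254


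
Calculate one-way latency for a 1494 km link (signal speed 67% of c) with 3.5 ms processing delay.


Speed = 0.67 * 3e5 km/s = 201000 km/s
Propagation delay = 1494 / 201000 = 0.0074 s = 7.4328 ms
Processing delay = 3.5 ms
Total one-way latency = 10.9328 ms


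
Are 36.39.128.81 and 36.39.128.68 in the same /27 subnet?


Mask: 255.255.255.224
36.39.128.81 AND mask = 36.39.128.64
36.39.128.68 AND mask = 36.39.128.64
Yes, same subnet (36.39.128.64)


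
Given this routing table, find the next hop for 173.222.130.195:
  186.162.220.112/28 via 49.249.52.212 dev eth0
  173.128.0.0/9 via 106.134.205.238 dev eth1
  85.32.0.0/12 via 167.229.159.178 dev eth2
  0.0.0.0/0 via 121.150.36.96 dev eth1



Longest prefix match for 173.222.130.195:
  /28 186.162.220.112: no
  /9 173.128.0.0: MATCH
  /12 85.32.0.0: no
  /0 0.0.0.0: MATCH
Selected: next-hop 106.134.205.238 via eth1 (matched /9)


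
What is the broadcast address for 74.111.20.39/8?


Network: 74.0.0.0/8
Host bits = 24
Set all host bits to 1:
Broadcast: 74.255.255.255


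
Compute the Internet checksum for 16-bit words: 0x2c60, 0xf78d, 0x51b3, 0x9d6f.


Sum all words (with carry folding):
+ 0x2c60 = 0x2c60
+ 0xf78d = 0x23ee
+ 0x51b3 = 0x75a1
+ 0x9d6f = 0x1311
One's complement: ~0x1311
Checksum = 0xecee


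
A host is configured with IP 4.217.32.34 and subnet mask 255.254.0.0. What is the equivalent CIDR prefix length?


Binary: 11111111.11111110.00000000.00000000
Count leading 1s
Prefix: /15


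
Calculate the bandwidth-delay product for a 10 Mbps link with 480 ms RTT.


BDP = bandwidth * RTT
= 10 Mbps * 480 ms
= 10 * 1e6 * 480 / 1000 bits
= 4800000 bits
= 600000 bytes
= 585.9375 KB
BDP = 4800000 bits (600000 bytes)


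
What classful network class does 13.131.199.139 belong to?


First octet: 13
Binary: 00001101
0xxxxxxx -> Class A (1-126)
Class A, default mask 255.0.0.0 (/8)


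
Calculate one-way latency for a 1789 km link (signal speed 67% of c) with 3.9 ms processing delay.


Speed = 0.67 * 3e5 km/s = 201000 km/s
Propagation delay = 1789 / 201000 = 0.0089 s = 8.9005 ms
Processing delay = 3.9 ms
Total one-way latency = 12.8005 ms


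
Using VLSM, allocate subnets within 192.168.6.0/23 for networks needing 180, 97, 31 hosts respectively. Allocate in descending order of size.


180 hosts -> /24 (254 usable): 192.168.6.0/24
97 hosts -> /25 (126 usable): 192.168.7.0/25
31 hosts -> /26 (62 usable): 192.168.7.128/26
Allocation: 192.168.6.0/24 (180 hosts, 254 usable); 192.168.7.0/25 (97 hosts, 126 usable); 192.168.7.128/26 (31 hosts, 62 usable)


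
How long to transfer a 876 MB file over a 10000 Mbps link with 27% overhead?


Effective throughput = 10000 * (1 - 27/100) = 7300 Mbps
File size in Mb = 876 * 8 = 7008 Mb
Time = 7008 / 7300
Time = 0.96 seconds


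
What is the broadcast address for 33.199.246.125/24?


Network: 33.199.246.0/24
Host bits = 8
Set all host bits to 1:
Broadcast: 33.199.246.255


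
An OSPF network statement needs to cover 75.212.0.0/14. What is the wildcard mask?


Subnet mask: 255.252.0.0
Wildcard = 255.255.255.255 - subnet mask
255 - 255 = 0
255 - 252 = 3
255 - 0 = 255
255 - 0 = 255
Wildcard: 0.3.255.255


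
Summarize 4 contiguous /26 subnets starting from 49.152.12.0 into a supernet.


Original prefix: /26
Number of subnets: 4 = 2^2
New prefix = 26 - 2 = 24
Supernet: 49.152.12.0/24


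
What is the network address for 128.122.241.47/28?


IP:   10000000.01111010.11110001.00101111
Mask: 11111111.11111111.11111111.11110000
AND operation:
Net:  10000000.01111010.11110001.00100000
Network: 128.122.241.32/28


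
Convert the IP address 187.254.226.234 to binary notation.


187 = 10111011
254 = 11111110
226 = 11100010
234 = 11101010
Binary: 10111011.11111110.11100010.11101010


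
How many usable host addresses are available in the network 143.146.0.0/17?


Host bits = 32 - 17 = 15
Total addresses = 2^15 = 32768
Usable = total - 2 (network and broadcast)
Usable hosts: 32766


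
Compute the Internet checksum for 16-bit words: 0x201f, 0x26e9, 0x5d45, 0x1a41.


Sum all words (with carry folding):
+ 0x201f = 0x201f
+ 0x26e9 = 0x4708
+ 0x5d45 = 0xa44d
+ 0x1a41 = 0xbe8e
One's complement: ~0xbe8e
Checksum = 0x4171


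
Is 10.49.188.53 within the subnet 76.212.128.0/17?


Subnet network: 76.212.128.0
Test IP AND mask: 10.49.128.0
No, 10.49.188.53 is not in 76.212.128.0/17


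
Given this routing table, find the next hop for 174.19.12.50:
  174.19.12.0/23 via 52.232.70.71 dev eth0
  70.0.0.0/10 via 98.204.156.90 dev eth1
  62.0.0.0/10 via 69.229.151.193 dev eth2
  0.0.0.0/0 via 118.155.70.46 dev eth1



Longest prefix match for 174.19.12.50:
  /23 174.19.12.0: MATCH
  /10 70.0.0.0: no
  /10 62.0.0.0: no
  /0 0.0.0.0: MATCH
Selected: next-hop 52.232.70.71 via eth0 (matched /23)


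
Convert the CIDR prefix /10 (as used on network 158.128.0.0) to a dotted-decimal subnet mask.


/10 means 10 network bits, 22 host bits
Binary: 11111111110000000000000000000000
Mask: 255.192.0.0


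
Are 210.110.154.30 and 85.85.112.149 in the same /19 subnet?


Mask: 255.255.224.0
210.110.154.30 AND mask = 210.110.128.0
85.85.112.149 AND mask = 85.85.96.0
No, different subnets (210.110.128.0 vs 85.85.96.0)


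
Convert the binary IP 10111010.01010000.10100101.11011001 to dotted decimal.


10111010 = 186
01010000 = 80
10100101 = 165
11011001 = 217
IP: 186.80.165.217


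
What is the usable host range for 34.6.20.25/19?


Network: 34.6.0.0
Broadcast: 34.6.31.255
First usable = network + 1
Last usable = broadcast - 1
Range: 34.6.0.1 to 34.6.31.254


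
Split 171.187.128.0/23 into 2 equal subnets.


New prefix = 23 + 1 = 24
Each subnet has 256 addresses
  171.187.128.0/24
  171.187.129.0/24
Subnets: 171.187.128.0/24, 171.187.129.0/24


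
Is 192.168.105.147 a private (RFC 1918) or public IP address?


RFC 1918 private ranges:
  10.0.0.0/8 (10.0.0.0 - 10.255.255.255)
  172.16.0.0/12 (172.16.0.0 - 172.31.255.255)
  192.168.0.0/16 (192.168.0.0 - 192.168.255.255)
Private (in 192.168.0.0/16)


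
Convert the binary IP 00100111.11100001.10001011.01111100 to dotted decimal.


00100111 = 39
11100001 = 225
10001011 = 139
01111100 = 124
IP: 39.225.139.124


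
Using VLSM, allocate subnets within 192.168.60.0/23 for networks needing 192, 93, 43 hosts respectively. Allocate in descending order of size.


192 hosts -> /24 (254 usable): 192.168.60.0/24
93 hosts -> /25 (126 usable): 192.168.61.0/25
43 hosts -> /26 (62 usable): 192.168.61.128/26
Allocation: 192.168.60.0/24 (192 hosts, 254 usable); 192.168.61.0/25 (93 hosts, 126 usable); 192.168.61.128/26 (43 hosts, 62 usable)


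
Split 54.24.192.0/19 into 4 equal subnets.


New prefix = 19 + 2 = 21
Each subnet has 2048 addresses
  54.24.192.0/21
  54.24.200.0/21
  54.24.208.0/21
  54.24.216.0/21
Subnets: 54.24.192.0/21, 54.24.200.0/21, 54.24.208.0/21, 54.24.216.0/21


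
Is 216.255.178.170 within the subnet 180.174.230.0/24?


Subnet network: 180.174.230.0
Test IP AND mask: 216.255.178.0
No, 216.255.178.170 is not in 180.174.230.0/24


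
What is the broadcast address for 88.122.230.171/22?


Network: 88.122.228.0/22
Host bits = 10
Set all host bits to 1:
Broadcast: 88.122.231.255


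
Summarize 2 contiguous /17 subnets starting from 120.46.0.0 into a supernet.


Original prefix: /17
Number of subnets: 2 = 2^1
New prefix = 17 - 1 = 16
Supernet: 120.46.0.0/16


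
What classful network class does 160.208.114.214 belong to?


First octet: 160
Binary: 10100000
10xxxxxx -> Class B (128-191)
Class B, default mask 255.255.0.0 (/16)


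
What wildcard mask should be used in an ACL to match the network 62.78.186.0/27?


Subnet mask: 255.255.255.224
Wildcard = 255.255.255.255 - subnet mask
255 - 255 = 0
255 - 255 = 0
255 - 255 = 0
255 - 224 = 31
Wildcard: 0.0.0.31


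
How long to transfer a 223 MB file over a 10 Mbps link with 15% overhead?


Effective throughput = 10 * (1 - 15/100) = 8.5 Mbps
File size in Mb = 223 * 8 = 1784 Mb
Time = 1784 / 8.5
Time = 209.8824 seconds


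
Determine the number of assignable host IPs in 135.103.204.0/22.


Host bits = 32 - 22 = 10
Total addresses = 2^10 = 1024
Usable = total - 2 (network and broadcast)
Usable hosts: 1022


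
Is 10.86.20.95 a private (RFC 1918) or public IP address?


RFC 1918 private ranges:
  10.0.0.0/8 (10.0.0.0 - 10.255.255.255)
  172.16.0.0/12 (172.16.0.0 - 172.31.255.255)
  192.168.0.0/16 (192.168.0.0 - 192.168.255.255)
Private (in 10.0.0.0/8)


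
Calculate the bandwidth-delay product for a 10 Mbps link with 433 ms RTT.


BDP = bandwidth * RTT
= 10 Mbps * 433 ms
= 10 * 1e6 * 433 / 1000 bits
= 4330000 bits
= 541250 bytes
= 528.5645 KB
BDP = 4330000 bits (541250 bytes)


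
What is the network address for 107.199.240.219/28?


IP:   01101011.11000111.11110000.11011011
Mask: 11111111.11111111.11111111.11110000
AND operation:
Net:  01101011.11000111.11110000.11010000
Network: 107.199.240.208/28
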